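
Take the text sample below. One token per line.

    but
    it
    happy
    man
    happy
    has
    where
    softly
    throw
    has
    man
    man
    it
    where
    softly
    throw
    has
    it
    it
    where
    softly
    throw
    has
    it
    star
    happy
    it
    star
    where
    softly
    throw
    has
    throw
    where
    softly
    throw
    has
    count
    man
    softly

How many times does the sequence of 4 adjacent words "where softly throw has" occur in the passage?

5

Scanning the 37 overlapping 4-gram windows for "where softly throw has":
  position 7–10: where softly throw has
  position 14–17: where softly throw has
  position 20–23: where softly throw has
  position 29–32: where softly throw has
  position 34–37: where softly throw has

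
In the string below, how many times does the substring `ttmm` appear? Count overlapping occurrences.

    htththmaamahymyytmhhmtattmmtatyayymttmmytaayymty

2

Sliding a length-4 window over the 48 characters (45 positions):
  position 24–27: ttmm
  position 36–39: ttmm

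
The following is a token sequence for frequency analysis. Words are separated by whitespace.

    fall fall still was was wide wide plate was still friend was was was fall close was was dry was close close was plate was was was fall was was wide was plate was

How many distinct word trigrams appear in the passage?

28

34 tokens → 32 trigram windows in total.
Repeated trigrams (each contributes count−1 duplicates):
  was plate was: 2
  was was fall: 2
  was was was: 2
  was was wide: 2
4 duplicate windows → 32 − 4 = 28 distinct.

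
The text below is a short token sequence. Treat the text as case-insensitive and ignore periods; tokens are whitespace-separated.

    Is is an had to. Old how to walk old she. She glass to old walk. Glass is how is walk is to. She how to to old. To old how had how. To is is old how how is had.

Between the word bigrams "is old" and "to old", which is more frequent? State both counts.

"to old" (4 vs 1)

"is old": 1 occurrence
"to old": 4 occurrences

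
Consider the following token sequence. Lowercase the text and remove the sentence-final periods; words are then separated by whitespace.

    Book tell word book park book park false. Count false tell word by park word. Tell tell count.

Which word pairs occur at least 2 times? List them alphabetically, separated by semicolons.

book park; tell word

Bigram counts meeting the condition (at least 2 times):
  book park: 2
  tell word: 2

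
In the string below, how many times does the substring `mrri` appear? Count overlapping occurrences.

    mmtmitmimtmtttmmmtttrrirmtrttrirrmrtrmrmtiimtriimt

Sliding a length-4 window over the 50 characters (47 positions):
  (no match at any position)

0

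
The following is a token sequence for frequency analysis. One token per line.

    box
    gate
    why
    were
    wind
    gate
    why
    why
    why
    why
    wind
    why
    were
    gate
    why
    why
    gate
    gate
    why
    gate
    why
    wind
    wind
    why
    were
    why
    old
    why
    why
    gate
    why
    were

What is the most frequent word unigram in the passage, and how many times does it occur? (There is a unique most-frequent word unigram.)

Unigram frequencies (highest first):
  why: 15
  gate: 7
  were: 4
  wind: 4
  box: 1
  old: 1

"why", 15 times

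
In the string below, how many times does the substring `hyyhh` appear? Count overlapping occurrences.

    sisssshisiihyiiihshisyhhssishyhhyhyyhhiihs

1

Sliding a length-5 window over the 42 characters (38 positions):
  position 34–38: hyyhh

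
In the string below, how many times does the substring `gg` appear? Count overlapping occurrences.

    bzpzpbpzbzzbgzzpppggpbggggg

5

Sliding a length-2 window over the 27 characters (26 positions):
  position 19–20: gg
  position 23–24: gg
  position 24–25: gg
  position 25–26: gg
  position 26–27: gg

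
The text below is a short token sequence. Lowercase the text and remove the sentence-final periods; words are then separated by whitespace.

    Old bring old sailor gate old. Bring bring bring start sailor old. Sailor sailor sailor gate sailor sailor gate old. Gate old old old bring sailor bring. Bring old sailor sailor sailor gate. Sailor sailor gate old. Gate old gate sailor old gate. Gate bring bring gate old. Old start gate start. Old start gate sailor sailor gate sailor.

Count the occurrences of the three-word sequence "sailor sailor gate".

Scanning the 57 overlapping trigram windows for "sailor sailor gate":
  position 14–16: sailor sailor gate
  position 17–19: sailor sailor gate
  position 31–33: sailor sailor gate
  position 34–36: sailor sailor gate
  position 56–58: sailor sailor gate

5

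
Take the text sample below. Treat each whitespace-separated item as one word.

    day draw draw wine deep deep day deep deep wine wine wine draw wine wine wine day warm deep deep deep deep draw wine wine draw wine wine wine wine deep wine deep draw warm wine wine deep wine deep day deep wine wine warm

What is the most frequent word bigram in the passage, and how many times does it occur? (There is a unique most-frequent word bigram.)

"wine wine", 10 times

Bigram frequencies (highest first):
  wine wine: 10
  wine deep: 5
  deep deep: 5
  draw wine: 4
  deep wine: 4
  deep day: 2
  … (11 more, each ≤ 2)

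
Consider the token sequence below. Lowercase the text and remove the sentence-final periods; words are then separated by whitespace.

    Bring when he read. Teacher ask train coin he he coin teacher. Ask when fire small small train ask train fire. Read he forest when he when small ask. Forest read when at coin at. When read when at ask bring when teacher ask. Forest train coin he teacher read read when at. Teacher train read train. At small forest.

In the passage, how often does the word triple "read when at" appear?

Scanning the 58 overlapping trigram windows for "read when at":
  position 31–33: read when at
  position 37–39: read when at
  position 51–53: read when at

3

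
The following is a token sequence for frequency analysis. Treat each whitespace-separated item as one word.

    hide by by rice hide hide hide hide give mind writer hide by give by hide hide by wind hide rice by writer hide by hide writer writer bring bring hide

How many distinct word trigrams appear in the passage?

31 tokens → 29 trigram windows in total.
Repeated trigrams (each contributes count−1 duplicates):
  hide hide hide: 2
  writer hide by: 2
2 duplicate windows → 29 − 2 = 27 distinct.

27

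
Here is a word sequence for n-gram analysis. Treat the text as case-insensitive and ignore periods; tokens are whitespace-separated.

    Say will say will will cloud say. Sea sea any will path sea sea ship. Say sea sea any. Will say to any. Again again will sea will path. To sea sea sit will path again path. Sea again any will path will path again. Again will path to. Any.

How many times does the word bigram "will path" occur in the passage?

6

Scanning the 49 overlapping bigram windows for "will path":
  position 11–12: will path
  position 28–29: will path
  position 34–35: will path
  position 41–42: will path
  position 43–44: will path
  position 47–48: will path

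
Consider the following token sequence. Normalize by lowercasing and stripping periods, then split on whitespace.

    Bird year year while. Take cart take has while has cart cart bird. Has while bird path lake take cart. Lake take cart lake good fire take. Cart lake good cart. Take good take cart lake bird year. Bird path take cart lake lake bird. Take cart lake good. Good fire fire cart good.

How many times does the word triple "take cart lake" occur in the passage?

Scanning the 52 overlapping trigram windows for "take cart lake":
  position 19–21: take cart lake
  position 22–24: take cart lake
  position 27–29: take cart lake
  position 34–36: take cart lake
  position 41–43: take cart lake
  position 46–48: take cart lake

6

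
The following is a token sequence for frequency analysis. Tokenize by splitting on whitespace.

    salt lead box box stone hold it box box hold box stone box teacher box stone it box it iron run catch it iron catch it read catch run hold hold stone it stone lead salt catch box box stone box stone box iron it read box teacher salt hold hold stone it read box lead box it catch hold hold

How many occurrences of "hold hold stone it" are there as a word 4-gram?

Scanning the 58 overlapping 4-gram windows for "hold hold stone it":
  position 30–33: hold hold stone it
  position 50–53: hold hold stone it

2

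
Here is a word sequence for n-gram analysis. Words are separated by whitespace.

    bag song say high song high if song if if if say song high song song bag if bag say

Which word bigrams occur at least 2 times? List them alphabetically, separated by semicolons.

high song; if if; song high

Bigram counts meeting the condition (at least 2 times):
  high song: 2
  if if: 2
  song high: 2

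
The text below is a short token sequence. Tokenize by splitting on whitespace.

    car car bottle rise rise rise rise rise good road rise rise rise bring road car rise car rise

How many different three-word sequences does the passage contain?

19 tokens → 17 trigram windows in total.
Repeated trigrams (each contributes count−1 duplicates):
  rise rise rise: 4
3 duplicate windows → 17 − 3 = 14 distinct.

14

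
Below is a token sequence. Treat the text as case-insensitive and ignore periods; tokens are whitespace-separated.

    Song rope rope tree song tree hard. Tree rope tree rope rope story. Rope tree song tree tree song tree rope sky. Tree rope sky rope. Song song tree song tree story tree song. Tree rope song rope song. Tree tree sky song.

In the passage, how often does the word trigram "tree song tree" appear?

Scanning the 41 overlapping trigram windows for "tree song tree":
  position 4–6: tree song tree
  position 15–17: tree song tree
  position 18–20: tree song tree
  position 29–31: tree song tree
  position 33–35: tree song tree

5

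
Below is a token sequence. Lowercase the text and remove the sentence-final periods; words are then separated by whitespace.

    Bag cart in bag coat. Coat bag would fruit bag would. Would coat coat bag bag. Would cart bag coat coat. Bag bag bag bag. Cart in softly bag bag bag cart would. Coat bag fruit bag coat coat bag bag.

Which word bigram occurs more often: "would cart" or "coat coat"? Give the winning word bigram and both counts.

"coat coat" (4 vs 1)

"would cart": 1 occurrence
"coat coat": 4 occurrences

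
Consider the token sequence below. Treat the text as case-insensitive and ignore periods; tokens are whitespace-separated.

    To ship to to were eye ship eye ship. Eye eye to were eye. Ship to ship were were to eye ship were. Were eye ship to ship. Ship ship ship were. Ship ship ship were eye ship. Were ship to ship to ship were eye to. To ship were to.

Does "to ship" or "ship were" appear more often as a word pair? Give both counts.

"ship were" (7 vs 6)

"to ship": 6 occurrences
"ship were": 7 occurrences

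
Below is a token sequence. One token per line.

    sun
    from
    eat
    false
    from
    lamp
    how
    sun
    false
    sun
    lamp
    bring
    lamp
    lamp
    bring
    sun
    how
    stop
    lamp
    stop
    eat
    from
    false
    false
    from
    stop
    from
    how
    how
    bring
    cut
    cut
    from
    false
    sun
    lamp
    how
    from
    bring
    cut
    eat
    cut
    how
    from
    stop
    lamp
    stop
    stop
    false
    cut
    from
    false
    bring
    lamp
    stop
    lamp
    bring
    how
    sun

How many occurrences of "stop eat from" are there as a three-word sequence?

Scanning the 57 overlapping trigram windows for "stop eat from":
  position 20–22: stop eat from

1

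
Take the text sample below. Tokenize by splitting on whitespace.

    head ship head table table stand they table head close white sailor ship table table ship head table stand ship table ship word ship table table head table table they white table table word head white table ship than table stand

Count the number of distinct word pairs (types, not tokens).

41 tokens → 40 bigram windows in total.
Repeated bigrams (each contributes count−1 duplicates):
  table table: 5
  head table: 3
  ship table: 3
  table ship: 3
  table stand: 3
  ship head: 2
  table head: 2
  white table: 2
15 duplicate windows → 40 − 15 = 25 distinct.

25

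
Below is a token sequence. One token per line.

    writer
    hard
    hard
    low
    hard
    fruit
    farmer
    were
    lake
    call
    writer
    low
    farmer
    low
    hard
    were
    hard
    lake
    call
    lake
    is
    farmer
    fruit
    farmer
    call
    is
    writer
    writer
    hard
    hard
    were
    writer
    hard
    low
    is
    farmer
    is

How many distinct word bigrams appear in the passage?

27

37 tokens → 36 bigram windows in total.
Repeated bigrams (each contributes count−1 duplicates):
  writer hard: 3
  fruit farmer: 2
  hard hard: 2
  hard low: 2
  hard were: 2
  is farmer: 2
  lake call: 2
  low hard: 2
9 duplicate windows → 36 − 9 = 27 distinct.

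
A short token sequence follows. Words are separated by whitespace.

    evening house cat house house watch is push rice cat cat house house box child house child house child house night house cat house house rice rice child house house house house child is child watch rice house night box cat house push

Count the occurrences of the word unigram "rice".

Scanning the 43 tokens for "rice":
  position 9: rice
  position 26: rice
  position 27: rice
  position 37: rice

4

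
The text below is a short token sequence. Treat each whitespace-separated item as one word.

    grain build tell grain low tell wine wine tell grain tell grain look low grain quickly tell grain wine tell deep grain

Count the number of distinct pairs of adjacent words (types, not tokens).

22 tokens → 21 bigram windows in total.
Repeated bigrams (each contributes count−1 duplicates):
  tell grain: 4
  wine tell: 2
4 duplicate windows → 21 − 4 = 17 distinct.

17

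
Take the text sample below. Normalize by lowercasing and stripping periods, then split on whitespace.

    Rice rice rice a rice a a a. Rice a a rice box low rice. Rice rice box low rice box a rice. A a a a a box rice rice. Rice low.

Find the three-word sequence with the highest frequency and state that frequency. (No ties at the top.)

Trigram frequencies (highest first):
  a a a: 4
  rice rice rice: 3
  a rice a: 3
  rice a a: 3
  a a rice: 2
  rice box low: 2
  … (13 more, each ≤ 2)

"a a a", 4 times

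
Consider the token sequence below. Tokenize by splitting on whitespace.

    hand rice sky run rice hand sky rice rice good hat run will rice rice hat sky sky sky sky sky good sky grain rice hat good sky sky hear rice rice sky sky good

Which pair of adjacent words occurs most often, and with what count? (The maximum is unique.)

"sky sky", 6 times

Bigram frequencies (highest first):
  sky sky: 6
  rice rice: 3
  rice sky: 2
  rice hat: 2
  sky good: 2
  good sky: 2
  … (17 more, each ≤ 1)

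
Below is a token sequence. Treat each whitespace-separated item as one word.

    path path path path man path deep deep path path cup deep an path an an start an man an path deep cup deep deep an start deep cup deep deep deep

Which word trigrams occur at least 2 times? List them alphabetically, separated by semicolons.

cup deep deep; deep cup deep; path path path

Trigram counts meeting the condition (at least 2 times):
  cup deep deep: 2
  deep cup deep: 2
  path path path: 2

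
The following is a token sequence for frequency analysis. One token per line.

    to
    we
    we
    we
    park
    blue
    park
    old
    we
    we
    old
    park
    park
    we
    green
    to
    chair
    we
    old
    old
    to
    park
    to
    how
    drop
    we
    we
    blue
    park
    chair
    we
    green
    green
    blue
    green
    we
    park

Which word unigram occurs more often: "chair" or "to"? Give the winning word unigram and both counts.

"to" (4 vs 2)

"chair": 2 occurrences
"to": 4 occurrences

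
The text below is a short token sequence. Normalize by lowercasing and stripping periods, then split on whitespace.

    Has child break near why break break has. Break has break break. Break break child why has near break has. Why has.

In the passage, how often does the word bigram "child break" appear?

Scanning the 21 overlapping bigram windows for "child break":
  position 2–3: child break

1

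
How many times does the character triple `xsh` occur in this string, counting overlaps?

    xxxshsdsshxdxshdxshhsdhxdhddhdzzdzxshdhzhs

4

Sliding a length-3 window over the 42 characters (40 positions):
  position 3–5: xsh
  position 13–15: xsh
  position 17–19: xsh
  position 35–37: xsh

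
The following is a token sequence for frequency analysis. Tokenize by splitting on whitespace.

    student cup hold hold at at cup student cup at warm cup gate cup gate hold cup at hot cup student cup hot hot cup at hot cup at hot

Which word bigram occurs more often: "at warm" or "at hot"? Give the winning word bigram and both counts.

"at hot" (3 vs 1)

"at warm": 1 occurrence
"at hot": 3 occurrences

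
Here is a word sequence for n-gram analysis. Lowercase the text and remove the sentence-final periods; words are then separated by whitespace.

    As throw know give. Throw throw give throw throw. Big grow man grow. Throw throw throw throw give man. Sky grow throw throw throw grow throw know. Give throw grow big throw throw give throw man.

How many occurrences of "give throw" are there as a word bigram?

Scanning the 35 overlapping bigram windows for "give throw":
  position 4–5: give throw
  position 7–8: give throw
  position 28–29: give throw
  position 34–35: give throw

4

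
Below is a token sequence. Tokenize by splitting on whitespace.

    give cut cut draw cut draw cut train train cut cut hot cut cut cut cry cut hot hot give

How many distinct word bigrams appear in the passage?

20 tokens → 19 bigram windows in total.
Repeated bigrams (each contributes count−1 duplicates):
  cut cut: 4
  cut draw: 2
  cut hot: 2
  draw cut: 2
6 duplicate windows → 19 − 6 = 13 distinct.

13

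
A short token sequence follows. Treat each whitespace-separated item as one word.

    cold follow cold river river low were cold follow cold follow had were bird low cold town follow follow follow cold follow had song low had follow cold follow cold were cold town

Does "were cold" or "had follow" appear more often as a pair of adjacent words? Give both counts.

"were cold" (2 vs 1)

"were cold": 2 occurrences
"had follow": 1 occurrence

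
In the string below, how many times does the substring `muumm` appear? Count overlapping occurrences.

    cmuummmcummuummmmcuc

Sliding a length-5 window over the 20 characters (16 positions):
  position 2–6: muumm
  position 11–15: muumm

2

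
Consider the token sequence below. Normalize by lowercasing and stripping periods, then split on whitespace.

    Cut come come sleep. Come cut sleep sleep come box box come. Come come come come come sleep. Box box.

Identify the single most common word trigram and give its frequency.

Trigram frequencies (highest first):
  come come come: 4
  come come sleep: 2
  cut come come: 1
  come sleep come: 1
  sleep come cut: 1
  come cut sleep: 1
  … (8 more, each ≤ 1)

"come come come", 4 times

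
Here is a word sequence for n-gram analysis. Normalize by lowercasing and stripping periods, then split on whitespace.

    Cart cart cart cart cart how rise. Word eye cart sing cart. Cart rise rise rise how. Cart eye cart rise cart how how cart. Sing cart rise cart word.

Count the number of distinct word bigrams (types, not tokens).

16

30 tokens → 29 bigram windows in total.
Repeated bigrams (each contributes count−1 duplicates):
  cart cart: 5
  cart rise: 3
  cart how: 2
  cart sing: 2
  eye cart: 2
  how cart: 2
  rise cart: 2
  rise rise: 2
  … (1 more repeated)
13 duplicate windows → 29 − 13 = 16 distinct.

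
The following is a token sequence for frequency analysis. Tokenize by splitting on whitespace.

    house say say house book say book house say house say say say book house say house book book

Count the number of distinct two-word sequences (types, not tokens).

8

19 tokens → 18 bigram windows in total.
Repeated bigrams (each contributes count−1 duplicates):
  house say: 4
  say house: 3
  say say: 3
  book house: 2
  house book: 2
  say book: 2
10 duplicate windows → 18 − 10 = 8 distinct.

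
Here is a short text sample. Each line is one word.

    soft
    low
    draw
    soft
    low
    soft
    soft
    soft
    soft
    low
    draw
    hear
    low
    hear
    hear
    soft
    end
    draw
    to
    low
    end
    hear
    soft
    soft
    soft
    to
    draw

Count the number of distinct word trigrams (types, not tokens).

22

27 tokens → 25 trigram windows in total.
Repeated trigrams (each contributes count−1 duplicates):
  soft soft soft: 3
  soft low draw: 2
3 duplicate windows → 25 − 3 = 22 distinct.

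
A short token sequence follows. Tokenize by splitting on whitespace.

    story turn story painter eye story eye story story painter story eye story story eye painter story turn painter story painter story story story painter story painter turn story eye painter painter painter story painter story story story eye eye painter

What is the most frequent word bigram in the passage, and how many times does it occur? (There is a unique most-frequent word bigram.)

"painter story", 7 times

Bigram frequencies (highest first):
  painter story: 7
  story painter: 6
  story story: 6
  story eye: 5
  eye story: 3
  eye painter: 3
  … (7 more, each ≤ 2)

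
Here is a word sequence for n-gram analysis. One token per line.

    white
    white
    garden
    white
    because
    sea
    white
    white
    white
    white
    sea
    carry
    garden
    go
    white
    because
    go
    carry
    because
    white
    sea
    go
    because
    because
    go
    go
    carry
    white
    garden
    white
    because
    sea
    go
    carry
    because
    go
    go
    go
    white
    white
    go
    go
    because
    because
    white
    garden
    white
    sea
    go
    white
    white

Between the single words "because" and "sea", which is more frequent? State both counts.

"because": 9 occurrences
"sea": 5 occurrences

"because" (9 vs 5)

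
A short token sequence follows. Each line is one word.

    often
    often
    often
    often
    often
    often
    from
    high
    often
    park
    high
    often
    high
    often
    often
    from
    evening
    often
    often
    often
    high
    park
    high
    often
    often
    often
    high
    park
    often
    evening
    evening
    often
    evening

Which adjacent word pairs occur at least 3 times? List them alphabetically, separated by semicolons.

high often; often high; often often

Bigram counts meeting the condition (at least 3 times):
  high often: 4
  often high: 3
  often often: 10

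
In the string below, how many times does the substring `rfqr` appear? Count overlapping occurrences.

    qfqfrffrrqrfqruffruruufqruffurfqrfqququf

Sliding a length-4 window over the 40 characters (37 positions):
  position 11–14: rfqr
  position 30–33: rfqr

2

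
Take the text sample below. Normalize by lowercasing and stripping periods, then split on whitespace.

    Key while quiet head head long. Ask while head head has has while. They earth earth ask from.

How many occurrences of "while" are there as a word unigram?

3

Scanning the 18 tokens for "while":
  position 2: while
  position 8: while
  position 13: while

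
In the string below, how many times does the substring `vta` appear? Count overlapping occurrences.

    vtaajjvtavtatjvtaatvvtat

5

Sliding a length-3 window over the 24 characters (22 positions):
  position 1–3: vta
  position 7–9: vta
  position 10–12: vta
  position 15–17: vta
  position 21–23: vta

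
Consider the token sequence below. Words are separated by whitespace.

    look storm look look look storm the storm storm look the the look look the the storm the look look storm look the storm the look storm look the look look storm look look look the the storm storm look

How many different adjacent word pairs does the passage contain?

40 tokens → 39 bigram windows in total.
Repeated bigrams (each contributes count−1 duplicates):
  look look: 7
  storm look: 6
  look storm: 5
  look the: 5
  the look: 4
  the storm: 4
  storm the: 3
  the the: 3
  … (1 more repeated)
30 duplicate windows → 39 − 30 = 9 distinct.

9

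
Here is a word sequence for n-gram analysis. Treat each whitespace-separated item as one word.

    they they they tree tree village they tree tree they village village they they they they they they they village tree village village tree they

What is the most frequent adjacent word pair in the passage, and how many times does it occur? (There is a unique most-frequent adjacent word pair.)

Bigram frequencies (highest first):
  they they: 8
  they tree: 2
  tree tree: 2
  tree village: 2
  village they: 2
  tree they: 2
  … (3 more, each ≤ 2)

"they they", 8 times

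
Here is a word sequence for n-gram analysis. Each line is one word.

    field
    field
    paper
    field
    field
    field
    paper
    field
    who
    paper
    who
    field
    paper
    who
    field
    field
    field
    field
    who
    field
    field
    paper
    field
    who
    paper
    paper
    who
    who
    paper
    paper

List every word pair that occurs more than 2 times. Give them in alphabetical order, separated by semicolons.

Bigram counts meeting the condition (more than 2 times):
  field field: 7
  field paper: 4
  field who: 3
  paper field: 3
  paper who: 3
  who field: 3
  who paper: 3

field field; field paper; field who; paper field; paper who; who field; who paper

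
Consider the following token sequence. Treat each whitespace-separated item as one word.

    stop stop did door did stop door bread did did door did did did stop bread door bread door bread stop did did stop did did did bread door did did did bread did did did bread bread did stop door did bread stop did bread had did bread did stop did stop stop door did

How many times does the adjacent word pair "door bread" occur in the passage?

Scanning the 55 overlapping bigram windows for "door bread":
  position 7–8: door bread
  position 17–18: door bread
  position 19–20: door bread

3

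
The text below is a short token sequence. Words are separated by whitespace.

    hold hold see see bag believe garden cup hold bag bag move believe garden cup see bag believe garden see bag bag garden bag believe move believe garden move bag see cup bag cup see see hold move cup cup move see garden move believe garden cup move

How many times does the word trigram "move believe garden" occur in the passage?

3

Scanning the 46 overlapping trigram windows for "move believe garden":
  position 12–14: move believe garden
  position 26–28: move believe garden
  position 44–46: move believe garden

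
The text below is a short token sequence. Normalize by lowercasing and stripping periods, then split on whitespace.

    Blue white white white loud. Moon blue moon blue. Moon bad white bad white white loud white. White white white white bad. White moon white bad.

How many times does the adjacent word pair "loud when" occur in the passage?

Scanning the 25 overlapping bigram windows for "loud when":
  (none found)

0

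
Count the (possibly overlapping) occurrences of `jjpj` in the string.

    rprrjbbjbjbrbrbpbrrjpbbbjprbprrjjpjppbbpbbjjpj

Sliding a length-4 window over the 46 characters (43 positions):
  position 32–35: jjpj
  position 43–46: jjpj

2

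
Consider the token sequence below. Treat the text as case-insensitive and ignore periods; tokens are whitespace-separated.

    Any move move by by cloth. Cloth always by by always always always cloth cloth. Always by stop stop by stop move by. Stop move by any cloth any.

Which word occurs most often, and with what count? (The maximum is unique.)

"by", 8 times

Unigram frequencies (highest first):
  by: 8
  cloth: 5
  always: 5
  move: 4
  stop: 4
  any: 3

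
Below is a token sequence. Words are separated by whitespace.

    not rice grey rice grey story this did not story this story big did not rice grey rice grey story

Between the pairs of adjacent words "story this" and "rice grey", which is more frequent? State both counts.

"story this": 2 occurrences
"rice grey": 4 occurrences

"rice grey" (4 vs 2)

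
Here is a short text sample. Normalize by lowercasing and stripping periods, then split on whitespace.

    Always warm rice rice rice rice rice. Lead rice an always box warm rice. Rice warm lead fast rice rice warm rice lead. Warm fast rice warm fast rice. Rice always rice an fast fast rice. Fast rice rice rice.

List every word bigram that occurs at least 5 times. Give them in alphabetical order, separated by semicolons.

fast rice; rice rice

Bigram counts meeting the condition (at least 5 times):
  fast rice: 5
  rice rice: 9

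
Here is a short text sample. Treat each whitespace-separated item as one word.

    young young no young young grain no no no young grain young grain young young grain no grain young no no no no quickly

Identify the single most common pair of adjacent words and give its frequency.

"no no", 5 times

Bigram frequencies (highest first):
  no no: 5
  young grain: 4
  young young: 3
  grain young: 3
  young no: 2
  no young: 2
  … (3 more, each ≤ 2)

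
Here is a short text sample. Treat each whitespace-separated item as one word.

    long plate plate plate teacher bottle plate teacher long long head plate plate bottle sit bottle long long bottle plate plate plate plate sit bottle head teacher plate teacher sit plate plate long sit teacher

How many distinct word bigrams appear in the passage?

23

35 tokens → 34 bigram windows in total.
Repeated bigrams (each contributes count−1 duplicates):
  plate plate: 7
  plate teacher: 3
  bottle plate: 2
  long long: 2
  sit bottle: 2
11 duplicate windows → 34 − 11 = 23 distinct.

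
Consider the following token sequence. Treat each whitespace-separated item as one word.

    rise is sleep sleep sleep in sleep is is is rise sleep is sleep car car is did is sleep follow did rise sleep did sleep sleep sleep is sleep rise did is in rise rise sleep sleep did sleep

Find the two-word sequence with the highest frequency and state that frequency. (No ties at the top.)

"sleep sleep", 5 times

Bigram frequencies (highest first):
  sleep sleep: 5
  is sleep: 4
  sleep is: 3
  rise sleep: 3
  is is: 2
  did is: 2
  … (18 more, each ≤ 2)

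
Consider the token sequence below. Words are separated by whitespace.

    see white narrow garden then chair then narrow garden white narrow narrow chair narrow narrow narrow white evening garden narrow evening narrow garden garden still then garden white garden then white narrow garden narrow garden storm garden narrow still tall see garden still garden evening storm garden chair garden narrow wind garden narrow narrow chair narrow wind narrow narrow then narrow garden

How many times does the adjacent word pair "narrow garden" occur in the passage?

Scanning the 61 overlapping bigram windows for "narrow garden":
  position 3–4: narrow garden
  position 8–9: narrow garden
  position 22–23: narrow garden
  position 32–33: narrow garden
  position 34–35: narrow garden
  position 61–62: narrow garden

6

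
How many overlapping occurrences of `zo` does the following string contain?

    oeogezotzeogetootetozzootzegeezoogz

3

Sliding a length-2 window over the 35 characters (34 positions):
  position 6–7: zo
  position 22–23: zo
  position 31–32: zo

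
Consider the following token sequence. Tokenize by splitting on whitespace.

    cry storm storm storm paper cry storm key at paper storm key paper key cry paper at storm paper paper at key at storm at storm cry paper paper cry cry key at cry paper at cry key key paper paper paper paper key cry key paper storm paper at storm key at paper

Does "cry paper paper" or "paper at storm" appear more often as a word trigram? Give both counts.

"paper at storm" (2 vs 1)

"cry paper paper": 1 occurrence
"paper at storm": 2 occurrences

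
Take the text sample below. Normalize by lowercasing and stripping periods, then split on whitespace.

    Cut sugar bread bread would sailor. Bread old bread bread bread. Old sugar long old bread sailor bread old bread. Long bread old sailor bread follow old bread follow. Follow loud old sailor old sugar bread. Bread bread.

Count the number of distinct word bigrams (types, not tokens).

38 tokens → 37 bigram windows in total.
Repeated bigrams (each contributes count−1 duplicates):
  bread bread: 5
  bread old: 4
  old bread: 4
  sailor bread: 3
  bread follow: 2
  old sailor: 2
  old sugar: 2
  sugar bread: 2
16 duplicate windows → 37 − 16 = 21 distinct.

21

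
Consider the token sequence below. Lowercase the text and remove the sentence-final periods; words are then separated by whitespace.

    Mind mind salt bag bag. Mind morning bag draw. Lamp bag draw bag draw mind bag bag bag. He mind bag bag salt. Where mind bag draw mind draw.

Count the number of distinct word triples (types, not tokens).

29 tokens → 27 trigram windows in total.
Repeated trigrams (each contributes count−1 duplicates):
  bag draw mind: 2
  mind bag bag: 2
2 duplicate windows → 27 − 2 = 25 distinct.

25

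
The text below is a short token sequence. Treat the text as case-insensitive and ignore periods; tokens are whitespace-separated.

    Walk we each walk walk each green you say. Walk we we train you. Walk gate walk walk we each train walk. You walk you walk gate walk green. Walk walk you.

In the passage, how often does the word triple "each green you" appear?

Scanning the 30 overlapping trigram windows for "each green you":
  position 6–8: each green you

1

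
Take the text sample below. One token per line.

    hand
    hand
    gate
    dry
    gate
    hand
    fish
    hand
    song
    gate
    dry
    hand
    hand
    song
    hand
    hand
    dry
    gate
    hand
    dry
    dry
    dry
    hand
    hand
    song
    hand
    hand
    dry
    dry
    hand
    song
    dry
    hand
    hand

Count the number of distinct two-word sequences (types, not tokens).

34 tokens → 33 bigram windows in total.
Repeated bigrams (each contributes count−1 duplicates):
  hand hand: 6
  dry hand: 4
  hand song: 4
  dry dry: 3
  hand dry: 3
  dry gate: 2
  gate dry: 2
  gate hand: 2
  … (1 more repeated)
19 duplicate windows → 33 − 19 = 14 distinct.

14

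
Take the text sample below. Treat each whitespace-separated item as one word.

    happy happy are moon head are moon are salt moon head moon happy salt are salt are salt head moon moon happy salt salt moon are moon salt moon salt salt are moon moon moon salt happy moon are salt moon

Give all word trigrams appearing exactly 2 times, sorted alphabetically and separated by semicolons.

Trigram counts meeting the condition (exactly 2 times):
  are salt moon: 2
  moon are salt: 2
  moon happy salt: 2
  salt are salt: 2

are salt moon; moon are salt; moon happy salt; salt are salt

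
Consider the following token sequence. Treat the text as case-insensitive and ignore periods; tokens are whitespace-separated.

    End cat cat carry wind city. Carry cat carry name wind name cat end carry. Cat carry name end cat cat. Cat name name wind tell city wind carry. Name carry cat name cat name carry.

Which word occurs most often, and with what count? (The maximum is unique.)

Unigram frequencies (highest first):
  cat: 10
  carry: 8
  name: 8
  wind: 4
  end: 3
  city: 2
  … (1 more, each ≤ 1)

"cat", 10 times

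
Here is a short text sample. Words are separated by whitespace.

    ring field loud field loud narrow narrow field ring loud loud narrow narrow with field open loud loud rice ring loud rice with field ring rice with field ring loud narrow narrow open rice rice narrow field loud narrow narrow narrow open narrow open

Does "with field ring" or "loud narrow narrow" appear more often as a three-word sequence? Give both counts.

"loud narrow narrow" (4 vs 2)

"with field ring": 2 occurrences
"loud narrow narrow": 4 occurrences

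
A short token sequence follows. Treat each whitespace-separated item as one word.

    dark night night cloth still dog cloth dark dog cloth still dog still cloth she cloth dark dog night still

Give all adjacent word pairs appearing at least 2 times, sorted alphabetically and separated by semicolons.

cloth dark; cloth still; dark dog; dog cloth; still dog

Bigram counts meeting the condition (at least 2 times):
  cloth dark: 2
  cloth still: 2
  dark dog: 2
  dog cloth: 2
  still dog: 2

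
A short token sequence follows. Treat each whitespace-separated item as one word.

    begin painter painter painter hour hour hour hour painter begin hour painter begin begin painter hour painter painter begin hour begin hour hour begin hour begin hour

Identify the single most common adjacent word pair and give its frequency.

Bigram frequencies (highest first):
  begin hour: 5
  hour hour: 4
  painter painter: 3
  hour painter: 3
  painter begin: 3
  hour begin: 3
  … (3 more, each ≤ 2)

"begin hour", 5 times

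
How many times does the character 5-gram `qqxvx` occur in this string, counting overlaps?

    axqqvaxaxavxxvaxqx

0

Sliding a length-5 window over the 18 characters (14 positions):
  (no match at any position)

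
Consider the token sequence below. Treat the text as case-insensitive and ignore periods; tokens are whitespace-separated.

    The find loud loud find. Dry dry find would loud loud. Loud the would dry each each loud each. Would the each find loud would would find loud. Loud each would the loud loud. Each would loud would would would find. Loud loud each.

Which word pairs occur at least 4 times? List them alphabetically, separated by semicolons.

find loud; loud each; loud loud

Bigram counts meeting the condition (at least 4 times):
  find loud: 4
  loud each: 4
  loud loud: 6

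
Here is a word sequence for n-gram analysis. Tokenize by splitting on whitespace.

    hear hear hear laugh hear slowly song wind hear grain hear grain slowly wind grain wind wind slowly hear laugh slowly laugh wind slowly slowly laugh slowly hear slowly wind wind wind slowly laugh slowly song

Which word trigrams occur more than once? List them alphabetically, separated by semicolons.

slowly laugh slowly; wind wind slowly

Trigram counts meeting the condition (more than once):
  slowly laugh slowly: 2
  wind wind slowly: 2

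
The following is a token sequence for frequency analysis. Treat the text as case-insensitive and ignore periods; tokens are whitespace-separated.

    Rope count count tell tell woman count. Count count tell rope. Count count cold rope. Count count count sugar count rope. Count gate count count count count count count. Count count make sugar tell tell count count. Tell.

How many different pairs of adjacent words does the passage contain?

18

38 tokens → 37 bigram windows in total.
Repeated bigrams (each contributes count−1 duplicates):
  count count: 14
  rope count: 4
  count tell: 3
  tell tell: 2
19 duplicate windows → 37 − 19 = 18 distinct.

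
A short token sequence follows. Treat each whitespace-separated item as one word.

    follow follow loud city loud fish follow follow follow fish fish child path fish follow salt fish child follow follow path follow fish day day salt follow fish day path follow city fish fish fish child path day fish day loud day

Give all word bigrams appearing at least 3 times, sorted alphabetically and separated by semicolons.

fish child; fish day; fish fish; follow fish; follow follow

Bigram counts meeting the condition (at least 3 times):
  fish child: 3
  fish day: 3
  fish fish: 3
  follow fish: 3
  follow follow: 4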